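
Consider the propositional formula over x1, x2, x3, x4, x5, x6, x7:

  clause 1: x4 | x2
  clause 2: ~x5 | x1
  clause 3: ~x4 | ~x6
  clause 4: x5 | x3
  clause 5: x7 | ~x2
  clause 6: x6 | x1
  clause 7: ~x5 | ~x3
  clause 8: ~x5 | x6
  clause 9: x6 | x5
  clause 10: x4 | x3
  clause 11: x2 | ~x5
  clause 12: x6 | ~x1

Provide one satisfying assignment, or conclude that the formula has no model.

x1=0,  x2=1,  x3=1,  x4=0,  x5=0,  x6=1,  x7=1

Try x4 = 0.
The clause (x2) is unit, so x2 = 1.
The clause (x7) is unit, so x7 = 1.
The clause (x3) is unit, so x3 = 1.
The clause (~x5) is unit, so x5 = 0.
The clause (x6) is unit, so x6 = 1.
All clauses hold; x1 can take either value.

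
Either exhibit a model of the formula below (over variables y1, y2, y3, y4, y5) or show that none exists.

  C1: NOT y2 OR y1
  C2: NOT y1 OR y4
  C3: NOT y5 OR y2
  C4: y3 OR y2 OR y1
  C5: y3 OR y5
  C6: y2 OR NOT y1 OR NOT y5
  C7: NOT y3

y1: true,  y2: true,  y3: false,  y4: true,  y5: true

(NOT y3) alone gives y3 = false.
(y5) alone gives y5 = true.
(y2) alone gives y2 = true.
(y1) alone gives y1 = true.
(y4) alone gives y4 = true.
All clauses are satisfied.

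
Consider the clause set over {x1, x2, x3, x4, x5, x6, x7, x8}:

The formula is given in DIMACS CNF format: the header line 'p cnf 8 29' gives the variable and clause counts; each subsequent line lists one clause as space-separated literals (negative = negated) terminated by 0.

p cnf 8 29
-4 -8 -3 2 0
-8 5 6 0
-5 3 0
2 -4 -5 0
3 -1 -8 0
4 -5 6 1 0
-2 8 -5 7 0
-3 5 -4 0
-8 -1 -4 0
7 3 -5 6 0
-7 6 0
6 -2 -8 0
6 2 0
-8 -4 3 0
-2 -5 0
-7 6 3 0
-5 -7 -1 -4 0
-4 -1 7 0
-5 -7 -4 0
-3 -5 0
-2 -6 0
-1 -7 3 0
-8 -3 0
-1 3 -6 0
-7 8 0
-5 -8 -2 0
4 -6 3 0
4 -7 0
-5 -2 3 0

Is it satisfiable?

Yes, satisfiable

Case x5 = False:
Case x8 = False:
The clause (¬x7) is unit, so x7 = False.
Case x3 = False:
Case x6 = False:
The clause (x2) is unit, so x2 = True.
Case x4 = False:
No clause remains; x1 is free.
A satisfying assignment: x1: True, x2: True, x3: False, x4: False, x5: False, x6: False, x7: False, x8: False.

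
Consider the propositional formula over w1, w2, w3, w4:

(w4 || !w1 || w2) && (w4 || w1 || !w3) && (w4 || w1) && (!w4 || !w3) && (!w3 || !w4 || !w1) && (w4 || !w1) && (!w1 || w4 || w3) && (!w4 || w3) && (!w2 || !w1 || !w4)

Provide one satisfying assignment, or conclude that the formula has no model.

Branch on w4: set w4 = true.
From the singleton clause (!w3), w3 = false.
Now (w3) is unsatisfied and unit — conflict.
So w4 must be the other value — set w4 = false.
From the singleton clause (w1), w1 = true.
Now (!w1) is unsatisfied and unit — conflict.
Neither w4 = true nor w4 = false works.

UNSATISFIABLE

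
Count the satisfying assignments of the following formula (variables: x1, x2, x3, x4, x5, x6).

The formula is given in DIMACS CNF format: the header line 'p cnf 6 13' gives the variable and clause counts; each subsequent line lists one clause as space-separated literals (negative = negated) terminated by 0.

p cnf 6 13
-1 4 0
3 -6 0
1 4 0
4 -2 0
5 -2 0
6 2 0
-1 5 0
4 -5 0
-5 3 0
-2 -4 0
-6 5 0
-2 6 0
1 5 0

2

There are 2^6 = 64 truth assignments over (x1, x2, x3, x4, x5, x6).
Split on x3. With x3 = True, the clauses containing x3 are satisfied and ¬x3 drops from the rest; 2 of the 2^5 = 32 assignments to the other variables satisfy what remains.
With x3 = False, by the same count on the reduced clause set, 0 assignments work.
(One model: x1=F, x2=F, x3=T, x4=T, x5=T, x6=T.)
Total: 2 + 0 = 2.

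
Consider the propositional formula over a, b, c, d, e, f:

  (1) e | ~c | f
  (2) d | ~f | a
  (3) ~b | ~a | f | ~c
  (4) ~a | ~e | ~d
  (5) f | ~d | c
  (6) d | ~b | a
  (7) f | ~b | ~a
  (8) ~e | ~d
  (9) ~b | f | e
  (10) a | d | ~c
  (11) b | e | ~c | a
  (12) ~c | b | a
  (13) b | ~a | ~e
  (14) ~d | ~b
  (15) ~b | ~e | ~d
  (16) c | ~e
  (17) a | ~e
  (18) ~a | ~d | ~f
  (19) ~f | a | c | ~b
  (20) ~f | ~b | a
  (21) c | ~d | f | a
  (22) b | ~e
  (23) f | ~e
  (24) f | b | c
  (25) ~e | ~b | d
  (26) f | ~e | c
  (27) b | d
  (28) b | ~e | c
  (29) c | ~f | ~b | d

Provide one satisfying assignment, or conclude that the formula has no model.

a=0, b=0, c=0, d=1, e=0, f=1

Case e = 0:
Case c = 0:
Case f = 1:
Case d = 1:
(~b) alone gives b = 0.
(~a) alone gives a = 0.
Every clause now holds.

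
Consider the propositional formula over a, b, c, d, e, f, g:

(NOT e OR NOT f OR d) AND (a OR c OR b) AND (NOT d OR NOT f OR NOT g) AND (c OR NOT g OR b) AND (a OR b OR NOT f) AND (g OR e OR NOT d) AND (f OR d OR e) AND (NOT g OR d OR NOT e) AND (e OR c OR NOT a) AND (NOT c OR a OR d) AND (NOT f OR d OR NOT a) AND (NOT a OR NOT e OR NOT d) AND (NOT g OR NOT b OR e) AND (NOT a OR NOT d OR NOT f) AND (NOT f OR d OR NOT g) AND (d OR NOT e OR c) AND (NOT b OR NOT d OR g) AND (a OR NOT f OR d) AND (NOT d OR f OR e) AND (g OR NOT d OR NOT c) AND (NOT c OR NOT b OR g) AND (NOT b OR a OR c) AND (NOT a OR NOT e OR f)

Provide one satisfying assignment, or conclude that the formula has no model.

a ↦ false; b ↦ false; c ↦ true; d ↦ true; e ↦ true; f ↦ false; g ↦ true

Case e = true:
Case f = false:
From the singleton clause (NOT a), a = false.
Case c = true:
From the singleton clause (d), d = true.
From the singleton clause (g), g = true.
All clauses hold; b can take either value.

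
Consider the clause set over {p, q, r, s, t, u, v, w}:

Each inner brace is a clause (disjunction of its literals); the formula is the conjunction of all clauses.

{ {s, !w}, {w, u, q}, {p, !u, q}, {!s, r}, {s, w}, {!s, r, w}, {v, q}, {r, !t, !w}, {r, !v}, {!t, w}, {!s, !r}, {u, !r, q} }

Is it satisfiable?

Case s = true:
From the singleton clause (r), r = true.
That conflicts with the unit clause (!r).
Backtrack on s: now try s = false.
From the singleton clause (!w), w = false.
That conflicts with the unit clause (w).
Neither s = true nor s = false works.
No assignment satisfies every clause.

No, unsatisfiable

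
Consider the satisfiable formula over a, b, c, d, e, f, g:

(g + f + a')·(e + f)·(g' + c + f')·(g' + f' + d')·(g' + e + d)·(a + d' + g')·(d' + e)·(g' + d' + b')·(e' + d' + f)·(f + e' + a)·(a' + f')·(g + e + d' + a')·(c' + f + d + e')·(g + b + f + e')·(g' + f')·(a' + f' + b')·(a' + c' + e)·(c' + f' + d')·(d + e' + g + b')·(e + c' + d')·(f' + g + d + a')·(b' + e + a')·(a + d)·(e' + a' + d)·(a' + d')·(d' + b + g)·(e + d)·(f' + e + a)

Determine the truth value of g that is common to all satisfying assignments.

Suppose g = 1.
(f') alone gives f = 0.
(e) alone gives e = 1.
(d') alone gives d = 0.
(a) alone gives a = 1.
Now (a') is unsatisfied and unit — conflict.
So every satisfying assignment has g = False.

False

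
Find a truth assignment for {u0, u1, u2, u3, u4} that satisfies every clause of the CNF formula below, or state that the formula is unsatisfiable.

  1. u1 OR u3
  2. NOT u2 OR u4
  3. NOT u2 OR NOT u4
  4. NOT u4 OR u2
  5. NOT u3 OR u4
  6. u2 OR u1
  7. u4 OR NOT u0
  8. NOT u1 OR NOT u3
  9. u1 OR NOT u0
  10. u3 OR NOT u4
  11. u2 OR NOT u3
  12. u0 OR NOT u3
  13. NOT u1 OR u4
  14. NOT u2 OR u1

Branch on u1: set u1 = true.
(NOT u3) alone gives u3 = false.
(NOT u4) alone gives u4 = false.
That conflicts with the unit clause (u4).
Undo u1 and try u1 = false.
(u3) alone gives u3 = true.
(u4) alone gives u4 = true.
(NOT u2) alone gives u2 = false.
That conflicts with the unit clause (u2).
Both values of u1 lead to a conflict.

UNSATISFIABLE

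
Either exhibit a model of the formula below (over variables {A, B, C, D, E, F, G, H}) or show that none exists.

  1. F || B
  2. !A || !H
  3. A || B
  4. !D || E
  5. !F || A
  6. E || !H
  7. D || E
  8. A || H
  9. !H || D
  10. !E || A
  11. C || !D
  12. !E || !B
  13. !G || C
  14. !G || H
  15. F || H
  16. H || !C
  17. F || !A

Branch on F: set F = true.
The clause (A) is unit, so A = true.
The clause (!H) is unit, so H = false.
The clause (!G) is unit, so G = false.
The clause (!C) is unit, so C = false.
The clause (!D) is unit, so D = false.
The clause (E) is unit, so E = true.
The clause (!B) is unit, so B = false.
This assignment satisfies each clause.

A ↦ true; B ↦ false; C ↦ false; D ↦ false; E ↦ true; F ↦ true; G ↦ false; H ↦ false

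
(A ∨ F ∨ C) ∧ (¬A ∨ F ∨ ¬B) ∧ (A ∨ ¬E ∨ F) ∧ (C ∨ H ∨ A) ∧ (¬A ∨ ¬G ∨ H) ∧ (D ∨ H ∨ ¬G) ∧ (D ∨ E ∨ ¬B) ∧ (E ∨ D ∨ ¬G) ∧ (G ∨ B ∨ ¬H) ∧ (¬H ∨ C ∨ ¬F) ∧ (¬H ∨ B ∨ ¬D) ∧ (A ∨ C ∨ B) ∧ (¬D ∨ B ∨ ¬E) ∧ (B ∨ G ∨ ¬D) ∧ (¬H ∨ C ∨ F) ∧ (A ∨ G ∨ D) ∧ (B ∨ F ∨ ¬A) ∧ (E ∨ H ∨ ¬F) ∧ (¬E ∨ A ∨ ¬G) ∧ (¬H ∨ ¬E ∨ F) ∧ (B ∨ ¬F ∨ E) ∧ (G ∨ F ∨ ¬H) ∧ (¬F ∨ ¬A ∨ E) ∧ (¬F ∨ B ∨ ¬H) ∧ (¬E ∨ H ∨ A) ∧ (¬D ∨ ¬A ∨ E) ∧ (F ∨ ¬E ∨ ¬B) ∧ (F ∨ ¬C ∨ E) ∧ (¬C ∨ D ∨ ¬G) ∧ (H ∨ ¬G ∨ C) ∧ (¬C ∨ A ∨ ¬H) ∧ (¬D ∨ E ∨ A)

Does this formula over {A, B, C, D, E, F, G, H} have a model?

Yes

Try A = True.
Try F = True.
From the singleton clause (E), E = True.
Try G = False.
Try B = True.
Try H = False.
All clauses hold; C, D can take either value.
A satisfying assignment: A=True,  B=True,  C=True,  D=False,  E=True,  F=True,  G=False,  H=False.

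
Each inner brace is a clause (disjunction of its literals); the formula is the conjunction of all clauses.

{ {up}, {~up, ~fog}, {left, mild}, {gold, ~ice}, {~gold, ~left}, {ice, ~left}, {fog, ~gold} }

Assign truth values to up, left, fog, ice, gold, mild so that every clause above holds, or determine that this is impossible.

The clause (up) is unit, so up = 1.
The clause (~fog) is unit, so fog = 0.
The clause (~gold) is unit, so gold = 0.
The clause (~ice) is unit, so ice = 0.
The clause (~left) is unit, so left = 0.
The clause (mild) is unit, so mild = 1.
This assignment satisfies each clause.

up: 1, left: 0, fog: 0, ice: 0, gold: 0, mild: 1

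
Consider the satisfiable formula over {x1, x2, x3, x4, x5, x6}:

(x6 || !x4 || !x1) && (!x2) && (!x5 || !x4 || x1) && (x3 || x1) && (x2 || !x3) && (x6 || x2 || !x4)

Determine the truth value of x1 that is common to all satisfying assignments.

True

Suppose x1 = false.
The clause (!x2) is unit, so x2 = false.
The clause (x3) is unit, so x3 = true.
That conflicts with the unit clause (!x3).
So every satisfying assignment has x1 = True.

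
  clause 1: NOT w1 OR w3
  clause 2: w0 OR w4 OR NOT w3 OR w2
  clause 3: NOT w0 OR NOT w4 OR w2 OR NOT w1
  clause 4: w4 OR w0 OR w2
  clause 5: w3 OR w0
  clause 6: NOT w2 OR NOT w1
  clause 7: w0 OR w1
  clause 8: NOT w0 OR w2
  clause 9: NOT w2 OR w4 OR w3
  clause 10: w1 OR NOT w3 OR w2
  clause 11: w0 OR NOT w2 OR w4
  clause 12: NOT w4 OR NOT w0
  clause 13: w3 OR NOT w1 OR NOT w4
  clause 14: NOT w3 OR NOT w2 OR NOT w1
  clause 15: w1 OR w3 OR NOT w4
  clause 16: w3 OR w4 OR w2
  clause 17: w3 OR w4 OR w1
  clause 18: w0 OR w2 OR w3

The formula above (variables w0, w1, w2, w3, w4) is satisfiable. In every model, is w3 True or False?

True

Suppose w3 = false.
From the singleton clause (NOT w1), w1 = false.
From the singleton clause (w0), w0 = true.
From the singleton clause (w2), w2 = true.
From the singleton clause (w4), w4 = true.
That conflicts with the unit clause (NOT w4).
So every satisfying assignment has w3 = True.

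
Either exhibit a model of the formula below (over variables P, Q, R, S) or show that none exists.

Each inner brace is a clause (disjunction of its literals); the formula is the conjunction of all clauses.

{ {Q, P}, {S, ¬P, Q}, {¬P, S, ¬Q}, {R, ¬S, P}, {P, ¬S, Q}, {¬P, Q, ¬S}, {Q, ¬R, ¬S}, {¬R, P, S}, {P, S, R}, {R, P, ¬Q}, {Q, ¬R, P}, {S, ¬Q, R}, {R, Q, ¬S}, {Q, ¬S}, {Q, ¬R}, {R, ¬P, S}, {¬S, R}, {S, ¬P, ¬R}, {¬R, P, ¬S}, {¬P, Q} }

Suppose Q = True.
Suppose P = True.
(S) alone gives S = True.
(R) alone gives R = True.
This assignment satisfies each clause.

P ↦ True,  Q ↦ True,  R ↦ True,  S ↦ True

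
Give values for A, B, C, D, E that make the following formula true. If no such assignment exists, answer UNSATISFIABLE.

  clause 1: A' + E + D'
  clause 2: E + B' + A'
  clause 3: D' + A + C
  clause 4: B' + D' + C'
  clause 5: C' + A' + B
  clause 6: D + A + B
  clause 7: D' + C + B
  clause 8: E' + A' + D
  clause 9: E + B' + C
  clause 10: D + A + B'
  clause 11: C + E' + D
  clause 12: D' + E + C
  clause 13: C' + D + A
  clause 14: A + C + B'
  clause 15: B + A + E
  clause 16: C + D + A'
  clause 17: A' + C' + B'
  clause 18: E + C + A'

A ↦ 1, B ↦ 1, C ↦ 0, D ↦ 1, E ↦ 1

Suppose A = 1.
Suppose E = 1.
(D) alone gives D = 1.
Suppose B = 1.
(C') alone gives C = 0.
Every clause now holds.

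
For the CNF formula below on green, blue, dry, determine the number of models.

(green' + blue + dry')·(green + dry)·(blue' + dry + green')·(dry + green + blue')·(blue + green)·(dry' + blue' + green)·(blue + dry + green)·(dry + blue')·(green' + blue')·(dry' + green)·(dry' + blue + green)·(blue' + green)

There are 2^3 = 8 truth assignments over (green, blue, dry).
Check each against the 12 clauses (columns in the order green, blue, dry):
  F F F  ✗ fails (green + dry)
  F F T  ✗ fails (blue + green)
  F T F  ✗ fails (green + dry)
  F T T  ✗ fails (dry' + blue' + green)
  T F F  ✓ satisfies all
  T F T  ✗ fails (green' + blue + dry')
  T T F  ✗ fails (blue' + dry + green')
  T T T  ✗ fails (green' + blue')
1 of the 8 rows is a model.

1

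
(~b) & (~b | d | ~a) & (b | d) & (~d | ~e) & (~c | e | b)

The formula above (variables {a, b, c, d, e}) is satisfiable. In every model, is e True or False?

Suppose e = 1.
The clause (~b) is unit, so b = 0.
The clause (d) is unit, so d = 1.
Now (~d) is unsatisfied and unit — conflict.
So every satisfying assignment has e = False.

False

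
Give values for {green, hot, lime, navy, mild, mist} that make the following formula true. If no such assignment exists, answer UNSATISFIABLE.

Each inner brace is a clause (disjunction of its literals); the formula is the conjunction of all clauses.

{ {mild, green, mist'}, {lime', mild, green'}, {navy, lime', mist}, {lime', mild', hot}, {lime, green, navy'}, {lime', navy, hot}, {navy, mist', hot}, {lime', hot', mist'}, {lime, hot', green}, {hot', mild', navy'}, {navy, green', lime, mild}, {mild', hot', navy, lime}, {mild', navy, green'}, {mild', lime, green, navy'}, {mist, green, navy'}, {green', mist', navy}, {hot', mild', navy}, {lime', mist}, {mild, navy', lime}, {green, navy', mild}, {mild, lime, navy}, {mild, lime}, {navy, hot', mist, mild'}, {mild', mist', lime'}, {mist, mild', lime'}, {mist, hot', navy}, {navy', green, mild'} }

Suppose lime = 0.
The clause (mild) is unit, so mild = 1.
Suppose green = 0.
The clause (navy') is unit, so navy = 0.
The clause (hot') is unit, so hot = 0.
The clause (mist') is unit, so mist = 0.
Every clause now holds.

green=0,  hot=0,  lime=0,  navy=0,  mild=1,  mist=0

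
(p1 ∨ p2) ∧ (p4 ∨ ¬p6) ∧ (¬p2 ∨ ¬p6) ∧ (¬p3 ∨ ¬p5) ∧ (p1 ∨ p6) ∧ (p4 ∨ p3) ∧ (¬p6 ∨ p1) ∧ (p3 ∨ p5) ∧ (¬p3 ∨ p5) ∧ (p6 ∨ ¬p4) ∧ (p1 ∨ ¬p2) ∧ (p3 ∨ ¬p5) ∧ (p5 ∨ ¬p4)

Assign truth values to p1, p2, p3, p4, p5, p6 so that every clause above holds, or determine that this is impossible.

UNSATISFIABLE

Case p1 = True:
Case p4 = True:
The clause (p6) is unit, so p6 = True.
The clause (¬p2) is unit, so p2 = False.
The clause (p5) is unit, so p5 = True.
The clause (¬p3) is unit, so p3 = False.
That conflicts with the unit clause (p3).
So p4 must be the other value — set p4 = False.
The clause (¬p6) is unit, so p6 = False.
The clause (p3) is unit, so p3 = True.
The clause (¬p5) is unit, so p5 = False.
That conflicts with the unit clause (p5).
Neither p4 = True nor p4 = False works.
So p1 must be the other value — set p1 = False.
The clause (p2) is unit, so p2 = True.
That conflicts with the unit clause (¬p2).
Neither p1 = True nor p1 = False works.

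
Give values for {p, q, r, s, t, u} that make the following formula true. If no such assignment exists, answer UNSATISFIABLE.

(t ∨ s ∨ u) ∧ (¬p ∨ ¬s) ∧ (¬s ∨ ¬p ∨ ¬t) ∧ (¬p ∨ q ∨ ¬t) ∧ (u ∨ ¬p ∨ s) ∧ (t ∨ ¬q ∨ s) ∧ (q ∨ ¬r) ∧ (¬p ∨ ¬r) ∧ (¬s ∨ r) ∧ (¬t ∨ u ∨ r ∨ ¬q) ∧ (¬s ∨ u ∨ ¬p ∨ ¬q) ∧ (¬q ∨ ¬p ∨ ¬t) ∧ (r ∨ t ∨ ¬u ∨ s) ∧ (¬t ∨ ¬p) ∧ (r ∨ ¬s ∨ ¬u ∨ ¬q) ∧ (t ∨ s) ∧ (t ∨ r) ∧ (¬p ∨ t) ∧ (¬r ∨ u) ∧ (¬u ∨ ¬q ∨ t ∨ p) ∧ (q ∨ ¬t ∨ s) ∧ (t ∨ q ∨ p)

p: False, q: True, r: True, s: False, t: True, u: True

Suppose p = False.
Suppose q = True.
Suppose t = True.
Suppose s = False.
Suppose u = True.
Every clause is now satisfied; r is unconstrained.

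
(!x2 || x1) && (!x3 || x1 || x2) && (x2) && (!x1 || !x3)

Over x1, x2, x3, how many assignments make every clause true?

There are 2^3 = 8 truth assignments over (x1, x2, x3).
Check each against the 4 clauses (columns in the order x1, x2, x3):
  F F F  ✗ fails (x2)
  F F T  ✗ fails (!x3 || x1 || x2)
  F T F  ✗ fails (!x2 || x1)
  F T T  ✗ fails (!x2 || x1)
  T F F  ✗ fails (x2)
  T F T  ✗ fails (x2)
  T T F  ✓ satisfies all
  T T T  ✗ fails (!x1 || !x3)
1 of the 8 rows is a model.

1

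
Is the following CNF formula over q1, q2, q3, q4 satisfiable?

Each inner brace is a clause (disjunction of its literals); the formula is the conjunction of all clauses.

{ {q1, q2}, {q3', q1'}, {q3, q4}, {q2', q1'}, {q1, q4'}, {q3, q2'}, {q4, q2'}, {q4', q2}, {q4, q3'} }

Unsatisfiable

Try q1 = 1.
Unit clause (q3') forces q3 = 0.
Unit clause (q4) forces q4 = 1.
Unit clause (q2') forces q2 = 0.
That conflicts with the unit clause (q2).
Undo q1 and try q1 = 0.
Unit clause (q2) forces q2 = 1.
Unit clause (q4') forces q4 = 0.
That conflicts with the unit clause (q4).
Neither q1 = 1 nor q1 = 0 works.
No assignment satisfies every clause.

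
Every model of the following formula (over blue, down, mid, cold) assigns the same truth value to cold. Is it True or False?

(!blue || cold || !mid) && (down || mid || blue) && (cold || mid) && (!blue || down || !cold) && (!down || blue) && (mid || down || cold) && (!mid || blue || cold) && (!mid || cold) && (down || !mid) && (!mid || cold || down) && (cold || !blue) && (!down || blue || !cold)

Suppose cold = false.
(mid) alone gives mid = true.
But (!mid) is also a unit clause — contradiction.
So every satisfying assignment has cold = True.

True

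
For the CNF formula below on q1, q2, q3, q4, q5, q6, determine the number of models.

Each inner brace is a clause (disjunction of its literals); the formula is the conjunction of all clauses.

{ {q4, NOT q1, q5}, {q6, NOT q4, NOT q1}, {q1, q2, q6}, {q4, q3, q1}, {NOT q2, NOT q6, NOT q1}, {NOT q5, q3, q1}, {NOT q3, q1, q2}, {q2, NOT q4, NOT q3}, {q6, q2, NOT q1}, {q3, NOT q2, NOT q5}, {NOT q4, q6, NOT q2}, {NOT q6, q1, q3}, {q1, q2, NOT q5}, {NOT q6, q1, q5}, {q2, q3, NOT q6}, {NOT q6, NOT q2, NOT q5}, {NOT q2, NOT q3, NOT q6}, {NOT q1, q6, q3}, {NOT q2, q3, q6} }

There are 2^6 = 64 truth assignments over (q1, q2, q3, q4, q5, q6).
Split on q3. With q3 = true, the clauses containing q3 are satisfied and NOT q3 drops from the rest; 4 of the 2^5 = 32 assignments to the other variables satisfy what remains.
With q3 = false, by the same count on the reduced clause set, 0 assignments work.
(One model: q1=F, q2=T, q3=T, q4=F, q5=F, q6=F.)
Total: 4 + 0 = 4.

4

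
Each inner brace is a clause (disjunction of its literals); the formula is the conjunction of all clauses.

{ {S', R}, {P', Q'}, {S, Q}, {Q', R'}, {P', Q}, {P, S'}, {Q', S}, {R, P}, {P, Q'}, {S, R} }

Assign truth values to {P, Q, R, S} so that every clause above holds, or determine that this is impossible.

UNSATISFIABLE

Try S = 0.
The clause (Q) is unit, so Q = 1.
Now (Q') is unsatisfied and unit — conflict.
Undo S and try S = 1.
The clause (R) is unit, so R = 1.
The clause (Q') is unit, so Q = 0.
The clause (P') is unit, so P = 0.
Now (P) is unsatisfied and unit — conflict.
Either choice for S ends in contradiction.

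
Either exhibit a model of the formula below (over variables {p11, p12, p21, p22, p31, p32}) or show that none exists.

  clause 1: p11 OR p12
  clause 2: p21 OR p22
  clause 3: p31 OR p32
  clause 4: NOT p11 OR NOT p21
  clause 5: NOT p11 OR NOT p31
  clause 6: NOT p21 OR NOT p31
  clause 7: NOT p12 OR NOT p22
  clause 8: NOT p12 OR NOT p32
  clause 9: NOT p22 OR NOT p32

Suppose p11 = true.
From the singleton clause (NOT p21), p21 = false.
From the singleton clause (p22), p22 = true.
From the singleton clause (NOT p31), p31 = false.
From the singleton clause (p32), p32 = true.
Now (NOT p32) is unsatisfied and unit — conflict.
Backtrack on p11: now try p11 = false.
From the singleton clause (p12), p12 = true.
From the singleton clause (NOT p22), p22 = false.
From the singleton clause (p21), p21 = true.
From the singleton clause (NOT p31), p31 = false.
From the singleton clause (p32), p32 = true.
Now (NOT p32) is unsatisfied and unit — conflict.
Either choice for p11 ends in contradiction.

UNSATISFIABLE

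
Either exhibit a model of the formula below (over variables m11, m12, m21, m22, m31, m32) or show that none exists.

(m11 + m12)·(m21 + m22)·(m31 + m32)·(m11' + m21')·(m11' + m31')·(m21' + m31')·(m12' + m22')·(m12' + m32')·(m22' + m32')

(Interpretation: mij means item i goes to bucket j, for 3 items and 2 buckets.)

UNSATISFIABLE

Branch on m11: set m11 = 1.
From the singleton clause (m21'), m21 = 0.
From the singleton clause (m22), m22 = 1.
From the singleton clause (m31'), m31 = 0.
From the singleton clause (m32), m32 = 1.
But (m32') is also a unit clause — contradiction.
Backtrack on m11: now try m11 = 0.
From the singleton clause (m12), m12 = 1.
From the singleton clause (m22'), m22 = 0.
From the singleton clause (m21), m21 = 1.
From the singleton clause (m31'), m31 = 0.
From the singleton clause (m32), m32 = 1.
But (m32') is also a unit clause — contradiction.
Neither m11 = 1 nor m11 = 0 works.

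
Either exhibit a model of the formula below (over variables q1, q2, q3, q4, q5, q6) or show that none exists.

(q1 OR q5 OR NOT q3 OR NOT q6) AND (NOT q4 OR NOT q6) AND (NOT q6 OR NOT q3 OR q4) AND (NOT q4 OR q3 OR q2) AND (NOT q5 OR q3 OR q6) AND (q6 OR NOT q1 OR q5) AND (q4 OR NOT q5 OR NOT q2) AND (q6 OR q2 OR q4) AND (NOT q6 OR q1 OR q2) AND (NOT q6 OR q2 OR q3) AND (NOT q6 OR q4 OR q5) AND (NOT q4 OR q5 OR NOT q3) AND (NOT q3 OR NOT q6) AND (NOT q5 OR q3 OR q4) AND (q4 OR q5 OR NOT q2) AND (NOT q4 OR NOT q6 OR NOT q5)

Try q4 = true.
(NOT q6) alone gives q6 = false.
Try q3 = true.
(q5) alone gives q5 = true.
No clause remains; q1, q2 are free.

q1: true, q2: true, q3: true, q4: true, q5: true, q6: false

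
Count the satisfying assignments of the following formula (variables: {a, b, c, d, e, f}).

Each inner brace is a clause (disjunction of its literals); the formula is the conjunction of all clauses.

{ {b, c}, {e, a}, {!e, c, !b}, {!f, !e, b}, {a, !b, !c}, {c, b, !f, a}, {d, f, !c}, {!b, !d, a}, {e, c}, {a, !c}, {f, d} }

10

There are 2^6 = 64 truth assignments over (a, b, c, d, e, f).
Split on a. With a = true, the clauses containing a are satisfied and !a drops from the rest; 10 of the 2^5 = 32 assignments to the other variables satisfy what remains.
With a = false, by the same count on the reduced clause set, 0 assignments work.
(One model: a=T, b=F, c=T, d=F, e=F, f=T.)
Total: 10 + 0 = 10.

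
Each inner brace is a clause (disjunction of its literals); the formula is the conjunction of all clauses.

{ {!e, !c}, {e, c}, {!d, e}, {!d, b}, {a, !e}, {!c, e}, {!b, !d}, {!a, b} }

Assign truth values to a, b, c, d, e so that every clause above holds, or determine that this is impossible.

Try e = true.
(!c) alone gives c = false.
(a) alone gives a = true.
(b) alone gives b = true.
(!d) alone gives d = false.
This assignment satisfies each clause.

a: true; b: true; c: false; d: false; e: true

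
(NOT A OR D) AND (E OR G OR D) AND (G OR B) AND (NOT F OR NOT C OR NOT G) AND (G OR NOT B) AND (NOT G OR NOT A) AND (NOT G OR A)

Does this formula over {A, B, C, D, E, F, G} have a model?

Case A = false:
(NOT G) alone gives G = false.
(B) alone gives B = true.
That conflicts with the unit clause (NOT B).
Backtrack on A: now try A = true.
(D) alone gives D = true.
(NOT G) alone gives G = false.
(B) alone gives B = true.
That conflicts with the unit clause (NOT B).
Either choice for A ends in contradiction.
No assignment satisfies every clause.

Unsatisfiable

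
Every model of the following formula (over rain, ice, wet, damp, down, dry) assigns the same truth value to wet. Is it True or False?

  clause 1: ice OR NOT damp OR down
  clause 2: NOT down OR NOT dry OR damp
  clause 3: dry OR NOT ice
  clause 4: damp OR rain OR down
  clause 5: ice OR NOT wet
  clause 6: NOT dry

False

Suppose wet = true.
(ice) alone gives ice = true.
(dry) alone gives dry = true.
That conflicts with the unit clause (NOT dry).
So every satisfying assignment has wet = False.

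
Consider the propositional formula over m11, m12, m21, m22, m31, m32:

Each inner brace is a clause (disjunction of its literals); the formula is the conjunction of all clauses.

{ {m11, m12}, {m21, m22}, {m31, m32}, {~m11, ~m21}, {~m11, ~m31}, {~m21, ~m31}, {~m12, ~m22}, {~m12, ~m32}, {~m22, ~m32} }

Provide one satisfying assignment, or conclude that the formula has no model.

UNSATISFIABLE

Suppose m11 = 1.
From the singleton clause (~m21), m21 = 0.
From the singleton clause (m22), m22 = 1.
From the singleton clause (~m31), m31 = 0.
From the singleton clause (m32), m32 = 1.
Now (~m32) is unsatisfied and unit — conflict.
So m11 must be the other value — set m11 = 0.
From the singleton clause (m12), m12 = 1.
From the singleton clause (~m22), m22 = 0.
From the singleton clause (m21), m21 = 1.
From the singleton clause (~m31), m31 = 0.
From the singleton clause (m32), m32 = 1.
Now (~m32) is unsatisfied and unit — conflict.
Neither m11 = 1 nor m11 = 0 works.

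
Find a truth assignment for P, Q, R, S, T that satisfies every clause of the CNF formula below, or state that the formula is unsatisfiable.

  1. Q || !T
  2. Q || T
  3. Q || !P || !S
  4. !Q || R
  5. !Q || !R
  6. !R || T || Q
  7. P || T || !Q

Suppose Q = true.
Unit clause (R) forces R = true.
That conflicts with the unit clause (!R).
That branch fails; take Q = false instead.
Unit clause (!T) forces T = false.
That conflicts with the unit clause (T).
Both values of Q lead to a conflict.

UNSATISFIABLE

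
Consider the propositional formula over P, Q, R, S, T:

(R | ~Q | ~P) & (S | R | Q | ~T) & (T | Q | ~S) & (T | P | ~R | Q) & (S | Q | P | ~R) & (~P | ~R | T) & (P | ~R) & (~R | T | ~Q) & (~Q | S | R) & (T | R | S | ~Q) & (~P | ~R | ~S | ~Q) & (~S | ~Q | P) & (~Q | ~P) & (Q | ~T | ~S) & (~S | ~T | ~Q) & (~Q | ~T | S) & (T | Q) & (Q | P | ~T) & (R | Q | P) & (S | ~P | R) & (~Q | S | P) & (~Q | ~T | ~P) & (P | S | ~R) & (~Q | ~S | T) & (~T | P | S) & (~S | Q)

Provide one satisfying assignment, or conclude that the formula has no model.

P=1,  Q=0,  R=1,  S=0,  T=1

Branch on P: set P = 1.
Unit clause (~Q) forces Q = 0.
Unit clause (T) forces T = 1.
Unit clause (~S) forces S = 0.
Unit clause (R) forces R = 1.
Every clause now holds.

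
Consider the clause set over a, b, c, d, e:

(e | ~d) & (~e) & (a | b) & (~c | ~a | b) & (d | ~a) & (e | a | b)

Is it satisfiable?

Yes

Unit clause (~e) forces e = 0.
Unit clause (~d) forces d = 0.
Unit clause (~a) forces a = 0.
Unit clause (b) forces b = 1.
All clauses hold; c can take either value.
A satisfying assignment: a: 0,  b: 1,  c: 1,  d: 0,  e: 0.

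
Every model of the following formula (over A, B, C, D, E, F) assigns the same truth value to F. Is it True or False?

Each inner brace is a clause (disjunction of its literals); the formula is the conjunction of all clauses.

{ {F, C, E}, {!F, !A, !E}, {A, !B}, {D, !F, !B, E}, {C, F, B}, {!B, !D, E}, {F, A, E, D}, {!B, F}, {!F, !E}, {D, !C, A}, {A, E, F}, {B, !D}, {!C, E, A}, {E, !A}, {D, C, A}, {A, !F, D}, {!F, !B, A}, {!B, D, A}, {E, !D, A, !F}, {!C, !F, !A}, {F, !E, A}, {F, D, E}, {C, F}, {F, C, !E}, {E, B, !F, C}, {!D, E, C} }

False

Suppose F = true.
(!E) alone gives E = false.
(!A) alone gives A = false.
(!B) alone gives B = false.
(!D) alone gives D = false.
That conflicts with the unit clause (D).
So every satisfying assignment has F = False.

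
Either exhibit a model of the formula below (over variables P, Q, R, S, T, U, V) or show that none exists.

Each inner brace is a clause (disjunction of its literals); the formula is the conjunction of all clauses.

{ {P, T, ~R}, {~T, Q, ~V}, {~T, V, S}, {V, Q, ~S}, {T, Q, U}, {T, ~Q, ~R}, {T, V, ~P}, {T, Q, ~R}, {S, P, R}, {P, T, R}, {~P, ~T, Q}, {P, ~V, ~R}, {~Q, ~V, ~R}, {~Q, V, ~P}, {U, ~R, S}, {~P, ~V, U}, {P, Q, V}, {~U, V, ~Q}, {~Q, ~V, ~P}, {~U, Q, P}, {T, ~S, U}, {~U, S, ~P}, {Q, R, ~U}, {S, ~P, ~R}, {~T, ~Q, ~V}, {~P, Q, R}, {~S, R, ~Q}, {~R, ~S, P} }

Branch on P: set P = 1.
Branch on T: set T = 1.
Unit clause (Q) forces Q = 1.
Unit clause (V) forces V = 1.
That conflicts with the unit clause (~V).
That branch fails; take T = 0 instead.
Unit clause (V) forces V = 1.
Unit clause (U) forces U = 1.
Unit clause (~Q) forces Q = 0.
Unit clause (~R) forces R = 0.
That conflicts with the unit clause (R).
Both values of T lead to a conflict.
That branch fails; take P = 0 instead.
Branch on T: set T = 1.
Branch on Q: set Q = 1.
Unit clause (~V) forces V = 0.
Unit clause (S) forces S = 1.
Unit clause (~U) forces U = 0.
Unit clause (R) forces R = 1.
That conflicts with the unit clause (~R).
That branch fails; take Q = 0 instead.
Unit clause (~V) forces V = 0.
That conflicts with the unit clause (V).
Both values of Q lead to a conflict.
That branch fails; take T = 0 instead.
Unit clause (~R) forces R = 0.
That conflicts with the unit clause (R).
Both values of T lead to a conflict.
Both values of P lead to a conflict.

UNSATISFIABLE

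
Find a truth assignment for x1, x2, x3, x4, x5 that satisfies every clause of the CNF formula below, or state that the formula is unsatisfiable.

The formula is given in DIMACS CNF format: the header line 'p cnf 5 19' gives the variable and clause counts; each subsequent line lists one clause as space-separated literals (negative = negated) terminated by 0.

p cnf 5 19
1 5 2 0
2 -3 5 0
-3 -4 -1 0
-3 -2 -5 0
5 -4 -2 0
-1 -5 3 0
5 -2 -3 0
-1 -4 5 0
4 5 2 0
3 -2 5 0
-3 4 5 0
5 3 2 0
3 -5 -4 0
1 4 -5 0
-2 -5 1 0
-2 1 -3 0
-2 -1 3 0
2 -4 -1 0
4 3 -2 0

Try x1 = True.
Try x3 = True.
Unit clause (¬x4) forces x4 = False.
Unit clause (x5) forces x5 = True.
Unit clause (¬x2) forces x2 = False.
All clauses are satisfied.

x1 ↦ True, x2 ↦ False, x3 ↦ True, x4 ↦ False, x5 ↦ True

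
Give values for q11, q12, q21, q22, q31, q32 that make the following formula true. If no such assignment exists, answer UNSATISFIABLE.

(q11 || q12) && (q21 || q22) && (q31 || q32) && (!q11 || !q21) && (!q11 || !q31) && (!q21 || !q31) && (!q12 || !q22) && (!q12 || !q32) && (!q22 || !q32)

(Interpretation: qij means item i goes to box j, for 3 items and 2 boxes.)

UNSATISFIABLE

Case q11 = true:
(!q21) alone gives q21 = false.
(q22) alone gives q22 = true.
(!q31) alone gives q31 = false.
(q32) alone gives q32 = true.
That conflicts with the unit clause (!q32).
That branch fails; take q11 = false instead.
(q12) alone gives q12 = true.
(!q22) alone gives q22 = false.
(q21) alone gives q21 = true.
(!q31) alone gives q31 = false.
(q32) alone gives q32 = true.
That conflicts with the unit clause (!q32).
Either choice for q11 ends in contradiction.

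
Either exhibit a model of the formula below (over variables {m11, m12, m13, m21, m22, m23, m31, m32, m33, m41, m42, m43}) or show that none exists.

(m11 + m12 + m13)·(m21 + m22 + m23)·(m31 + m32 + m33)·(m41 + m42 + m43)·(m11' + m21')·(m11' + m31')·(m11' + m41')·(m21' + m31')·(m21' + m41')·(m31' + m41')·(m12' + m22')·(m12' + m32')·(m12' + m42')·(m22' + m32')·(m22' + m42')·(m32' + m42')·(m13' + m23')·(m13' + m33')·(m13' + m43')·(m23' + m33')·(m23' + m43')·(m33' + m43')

Try m11 = 0.
Try m12 = 1.
From the singleton clause (m22'), m22 = 0.
From the singleton clause (m32'), m32 = 0.
From the singleton clause (m42'), m42 = 0.
Try m21 = 1.
From the singleton clause (m31'), m31 = 0.
From the singleton clause (m33), m33 = 1.
From the singleton clause (m41'), m41 = 0.
From the singleton clause (m43), m43 = 1.
Now (m43') is unsatisfied and unit — conflict.
Undo m21 and try m21 = 0.
From the singleton clause (m23), m23 = 1.
From the singleton clause (m13'), m13 = 0.
From the singleton clause (m33'), m33 = 0.
From the singleton clause (m31), m31 = 1.
From the singleton clause (m41'), m41 = 0.
From the singleton clause (m43), m43 = 1.
Now (m43') is unsatisfied and unit — conflict.
Neither m21 = 1 nor m21 = 0 works.
Undo m12 and try m12 = 0.
From the singleton clause (m13), m13 = 1.
From the singleton clause (m23'), m23 = 0.
From the singleton clause (m33'), m33 = 0.
From the singleton clause (m43'), m43 = 0.
Try m21 = 1.
From the singleton clause (m31'), m31 = 0.
From the singleton clause (m32), m32 = 1.
From the singleton clause (m41'), m41 = 0.
From the singleton clause (m42), m42 = 1.
Now (m42') is unsatisfied and unit — conflict.
Undo m21 and try m21 = 0.
From the singleton clause (m22), m22 = 1.
From the singleton clause (m32'), m32 = 0.
From the singleton clause (m31), m31 = 1.
From the singleton clause (m41'), m41 = 0.
From the singleton clause (m42), m42 = 1.
Now (m42') is unsatisfied and unit — conflict.
Neither m21 = 1 nor m21 = 0 works.
Neither m12 = 1 nor m12 = 0 works.
Undo m11 and try m11 = 1.
From the singleton clause (m21'), m21 = 0.
From the singleton clause (m31'), m31 = 0.
From the singleton clause (m41'), m41 = 0.
Try m22 = 1.
From the singleton clause (m12'), m12 = 0.
From the singleton clause (m32'), m32 = 0.
From the singleton clause (m33), m33 = 1.
From the singleton clause (m42'), m42 = 0.
From the singleton clause (m43), m43 = 1.
Now (m43') is unsatisfied and unit — conflict.
Undo m22 and try m22 = 0.
From the singleton clause (m23), m23 = 1.
From the singleton clause (m13'), m13 = 0.
From the singleton clause (m33'), m33 = 0.
From the singleton clause (m32), m32 = 1.
From the singleton clause (m12'), m12 = 0.
From the singleton clause (m42'), m42 = 0.
From the singleton clause (m43), m43 = 1.
Now (m43') is unsatisfied and unit — conflict.
Neither m22 = 1 nor m22 = 0 works.
Neither m11 = 1 nor m11 = 0 works.

UNSATISFIABLE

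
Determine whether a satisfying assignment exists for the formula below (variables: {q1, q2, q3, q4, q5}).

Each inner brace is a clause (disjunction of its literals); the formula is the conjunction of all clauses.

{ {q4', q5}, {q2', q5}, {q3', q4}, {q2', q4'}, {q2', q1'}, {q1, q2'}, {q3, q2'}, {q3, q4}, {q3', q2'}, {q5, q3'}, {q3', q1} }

Yes

Try q4 = 1.
Unit clause (q5) forces q5 = 1.
Unit clause (q2') forces q2 = 0.
Try q3 = 0.
Every clause is now satisfied; q1 is unconstrained.
A satisfying assignment: q1 ↦ 1; q2 ↦ 0; q3 ↦ 0; q4 ↦ 1; q5 ↦ 1.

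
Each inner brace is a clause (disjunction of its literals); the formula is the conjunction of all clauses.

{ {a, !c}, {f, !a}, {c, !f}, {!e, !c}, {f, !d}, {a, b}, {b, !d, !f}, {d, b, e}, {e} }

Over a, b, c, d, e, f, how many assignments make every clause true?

1

There are 2^6 = 64 truth assignments over (a, b, c, d, e, f).
Split on c. With c = true, the clauses containing c are satisfied and !c drops from the rest; 0 of the 2^5 = 32 assignments to the other variables satisfy what remains.
With c = false, by the same count on the reduced clause set, 1 assignment works.
Total: 0 + 1 = 1.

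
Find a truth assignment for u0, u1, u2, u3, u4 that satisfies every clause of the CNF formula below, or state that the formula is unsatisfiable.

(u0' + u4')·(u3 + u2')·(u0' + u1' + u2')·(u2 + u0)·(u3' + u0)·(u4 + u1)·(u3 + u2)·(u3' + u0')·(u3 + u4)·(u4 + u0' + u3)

Case u0 = 0:
(u2) alone gives u2 = 1.
(u3) alone gives u3 = 1.
Now (u3') is unsatisfied and unit — conflict.
Undo u0 and try u0 = 1.
(u4') alone gives u4 = 0.
(u1) alone gives u1 = 1.
(u2') alone gives u2 = 0.
(u3) alone gives u3 = 1.
Now (u3') is unsatisfied and unit — conflict.
Both values of u0 lead to a conflict.

UNSATISFIABLE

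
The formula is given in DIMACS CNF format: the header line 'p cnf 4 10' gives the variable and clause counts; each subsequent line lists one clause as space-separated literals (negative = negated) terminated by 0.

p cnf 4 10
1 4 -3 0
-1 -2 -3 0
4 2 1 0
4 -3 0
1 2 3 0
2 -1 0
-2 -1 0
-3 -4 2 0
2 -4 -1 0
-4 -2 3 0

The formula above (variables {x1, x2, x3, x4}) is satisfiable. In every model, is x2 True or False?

True

Suppose x2 = False.
Unit clause (¬x1) forces x1 = False.
Unit clause (x4) forces x4 = True.
Unit clause (x3) forces x3 = True.
But (¬x3) is also a unit clause — contradiction.
So every satisfying assignment has x2 = True.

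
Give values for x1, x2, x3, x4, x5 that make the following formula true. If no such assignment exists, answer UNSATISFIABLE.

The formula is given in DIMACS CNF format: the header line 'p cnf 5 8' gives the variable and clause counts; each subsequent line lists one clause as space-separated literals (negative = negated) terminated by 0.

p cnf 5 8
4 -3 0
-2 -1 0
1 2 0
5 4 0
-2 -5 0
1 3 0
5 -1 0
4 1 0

x1 ↦ True, x2 ↦ False, x3 ↦ False, x4 ↦ False, x5 ↦ True

Branch on x4: set x4 = False.
Unit clause (¬x3) forces x3 = False.
Unit clause (x5) forces x5 = True.
Unit clause (¬x2) forces x2 = False.
Unit clause (x1) forces x1 = True.
Every clause now holds.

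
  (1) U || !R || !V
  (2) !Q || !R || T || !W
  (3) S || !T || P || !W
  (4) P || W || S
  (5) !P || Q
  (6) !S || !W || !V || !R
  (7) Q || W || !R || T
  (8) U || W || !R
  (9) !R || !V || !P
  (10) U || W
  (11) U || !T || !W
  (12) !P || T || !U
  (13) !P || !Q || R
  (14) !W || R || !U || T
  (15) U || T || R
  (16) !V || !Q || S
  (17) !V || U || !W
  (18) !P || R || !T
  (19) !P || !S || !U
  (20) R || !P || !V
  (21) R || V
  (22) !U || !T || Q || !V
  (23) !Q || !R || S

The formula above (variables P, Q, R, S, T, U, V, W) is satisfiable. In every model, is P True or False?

Suppose P = true.
The clause (Q) is unit, so Q = true.
The clause (R) is unit, so R = true.
The clause (!V) is unit, so V = false.
The clause (S) is unit, so S = true.
The clause (!U) is unit, so U = false.
The clause (W) is unit, so W = true.
The clause (T) is unit, so T = true.
That conflicts with the unit clause (!T).
So every satisfying assignment has P = False.

False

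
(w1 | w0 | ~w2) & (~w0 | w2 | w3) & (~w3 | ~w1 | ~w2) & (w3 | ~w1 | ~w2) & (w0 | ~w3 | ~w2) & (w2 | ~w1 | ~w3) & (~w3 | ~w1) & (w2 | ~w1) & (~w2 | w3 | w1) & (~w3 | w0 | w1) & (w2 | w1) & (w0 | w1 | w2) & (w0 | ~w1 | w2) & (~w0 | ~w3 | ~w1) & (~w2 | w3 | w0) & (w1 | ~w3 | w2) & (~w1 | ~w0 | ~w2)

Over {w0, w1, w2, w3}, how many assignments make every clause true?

There are 2^4 = 16 truth assignments over (w0, w1, w2, w3).
Check each against the 17 clauses (columns in the order w0, w1, w2, w3):
  F F F F  ✗ fails (w2 | w1)
  F F F T  ✗ fails (~w3 | w0 | w1)
  F F T F  ✗ fails (w1 | w0 | ~w2)
  F F T T  ✗ fails (w1 | w0 | ~w2)
  F T F F  ✗ fails (w2 | ~w1)
  F T F T  ✗ fails (w2 | ~w1 | ~w3)
  F T T F  ✗ fails (w3 | ~w1 | ~w2)
  F T T T  ✗ fails (~w3 | ~w1 | ~w2)
  T F F F  ✗ fails (~w0 | w2 | w3)
  T F F T  ✗ fails (w2 | w1)
  T F T F  ✗ fails (~w2 | w3 | w1)
  T F T T  ✓ satisfies all
  T T F F  ✗ fails (~w0 | w2 | w3)
  T T F T  ✗ fails (w2 | ~w1 | ~w3)
  T T T F  ✗ fails (w3 | ~w1 | ~w2)
  T T T T  ✗ fails (~w3 | ~w1 | ~w2)
1 of the 16 rows is a model.

1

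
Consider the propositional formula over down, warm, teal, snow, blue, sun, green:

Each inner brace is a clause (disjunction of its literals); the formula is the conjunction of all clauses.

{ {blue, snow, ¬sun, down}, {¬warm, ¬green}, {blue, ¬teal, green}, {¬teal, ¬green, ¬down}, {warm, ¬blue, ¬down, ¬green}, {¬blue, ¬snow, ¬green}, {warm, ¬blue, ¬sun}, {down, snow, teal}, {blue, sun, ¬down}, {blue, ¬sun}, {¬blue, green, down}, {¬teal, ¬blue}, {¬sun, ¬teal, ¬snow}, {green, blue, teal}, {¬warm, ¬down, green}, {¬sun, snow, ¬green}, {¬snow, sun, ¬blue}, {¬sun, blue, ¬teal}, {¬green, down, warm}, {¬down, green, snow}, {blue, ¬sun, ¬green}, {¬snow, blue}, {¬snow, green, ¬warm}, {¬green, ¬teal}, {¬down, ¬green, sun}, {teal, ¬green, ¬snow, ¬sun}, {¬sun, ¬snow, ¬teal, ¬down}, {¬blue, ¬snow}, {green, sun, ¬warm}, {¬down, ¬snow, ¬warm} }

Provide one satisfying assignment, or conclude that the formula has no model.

UNSATISFIABLE

Try warm = False.
Try blue = False.
The clause (¬sun) is unit, so sun = False.
The clause (¬down) is unit, so down = False.
The clause (¬green) is unit, so green = False.
The clause (¬teal) is unit, so teal = False.
That conflicts with the unit clause (teal).
That branch fails; take blue = True instead.
The clause (¬sun) is unit, so sun = False.
The clause (¬teal) is unit, so teal = False.
The clause (¬snow) is unit, so snow = False.
The clause (down) is unit, so down = True.
The clause (¬green) is unit, so green = False.
That conflicts with the unit clause (green).
Both values of blue lead to a conflict.
That branch fails; take warm = True instead.
The clause (¬green) is unit, so green = False.
The clause (¬down) is unit, so down = False.
The clause (¬blue) is unit, so blue = False.
The clause (¬teal) is unit, so teal = False.
That conflicts with the unit clause (teal).
Both values of warm lead to a conflict.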